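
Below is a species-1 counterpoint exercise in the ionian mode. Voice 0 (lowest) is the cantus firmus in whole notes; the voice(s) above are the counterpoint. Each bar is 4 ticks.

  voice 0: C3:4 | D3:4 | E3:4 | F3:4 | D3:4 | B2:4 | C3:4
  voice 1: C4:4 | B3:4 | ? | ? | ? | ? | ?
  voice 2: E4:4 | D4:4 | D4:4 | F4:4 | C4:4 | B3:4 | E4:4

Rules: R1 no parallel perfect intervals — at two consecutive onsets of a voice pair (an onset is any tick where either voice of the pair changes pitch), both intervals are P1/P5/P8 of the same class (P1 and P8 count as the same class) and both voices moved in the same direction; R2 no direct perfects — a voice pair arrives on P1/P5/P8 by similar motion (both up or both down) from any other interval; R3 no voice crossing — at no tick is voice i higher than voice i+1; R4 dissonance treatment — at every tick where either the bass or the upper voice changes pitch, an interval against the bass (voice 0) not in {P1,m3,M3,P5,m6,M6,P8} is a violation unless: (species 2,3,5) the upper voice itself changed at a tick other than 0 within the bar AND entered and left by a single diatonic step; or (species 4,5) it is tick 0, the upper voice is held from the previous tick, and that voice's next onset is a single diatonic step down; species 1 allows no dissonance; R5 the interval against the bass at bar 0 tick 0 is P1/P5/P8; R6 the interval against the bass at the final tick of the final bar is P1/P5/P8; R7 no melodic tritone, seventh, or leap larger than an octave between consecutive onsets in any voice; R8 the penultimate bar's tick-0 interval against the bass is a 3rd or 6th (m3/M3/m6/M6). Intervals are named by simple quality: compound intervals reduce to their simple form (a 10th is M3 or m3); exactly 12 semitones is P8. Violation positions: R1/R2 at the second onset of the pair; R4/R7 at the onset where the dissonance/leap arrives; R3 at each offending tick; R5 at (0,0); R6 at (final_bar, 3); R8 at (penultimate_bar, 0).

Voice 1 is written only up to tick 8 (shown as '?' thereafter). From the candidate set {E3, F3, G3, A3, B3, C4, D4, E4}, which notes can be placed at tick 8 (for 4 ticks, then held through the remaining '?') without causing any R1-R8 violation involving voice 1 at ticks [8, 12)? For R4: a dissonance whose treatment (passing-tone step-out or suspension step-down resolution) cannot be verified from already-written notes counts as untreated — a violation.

E3: legal
F3: violates R4,R7
G3: legal
A3: violates R4
B3: legal
C4: legal
D4: violates R4
E4: violates R2,R3

{B3, C4, E3, G3}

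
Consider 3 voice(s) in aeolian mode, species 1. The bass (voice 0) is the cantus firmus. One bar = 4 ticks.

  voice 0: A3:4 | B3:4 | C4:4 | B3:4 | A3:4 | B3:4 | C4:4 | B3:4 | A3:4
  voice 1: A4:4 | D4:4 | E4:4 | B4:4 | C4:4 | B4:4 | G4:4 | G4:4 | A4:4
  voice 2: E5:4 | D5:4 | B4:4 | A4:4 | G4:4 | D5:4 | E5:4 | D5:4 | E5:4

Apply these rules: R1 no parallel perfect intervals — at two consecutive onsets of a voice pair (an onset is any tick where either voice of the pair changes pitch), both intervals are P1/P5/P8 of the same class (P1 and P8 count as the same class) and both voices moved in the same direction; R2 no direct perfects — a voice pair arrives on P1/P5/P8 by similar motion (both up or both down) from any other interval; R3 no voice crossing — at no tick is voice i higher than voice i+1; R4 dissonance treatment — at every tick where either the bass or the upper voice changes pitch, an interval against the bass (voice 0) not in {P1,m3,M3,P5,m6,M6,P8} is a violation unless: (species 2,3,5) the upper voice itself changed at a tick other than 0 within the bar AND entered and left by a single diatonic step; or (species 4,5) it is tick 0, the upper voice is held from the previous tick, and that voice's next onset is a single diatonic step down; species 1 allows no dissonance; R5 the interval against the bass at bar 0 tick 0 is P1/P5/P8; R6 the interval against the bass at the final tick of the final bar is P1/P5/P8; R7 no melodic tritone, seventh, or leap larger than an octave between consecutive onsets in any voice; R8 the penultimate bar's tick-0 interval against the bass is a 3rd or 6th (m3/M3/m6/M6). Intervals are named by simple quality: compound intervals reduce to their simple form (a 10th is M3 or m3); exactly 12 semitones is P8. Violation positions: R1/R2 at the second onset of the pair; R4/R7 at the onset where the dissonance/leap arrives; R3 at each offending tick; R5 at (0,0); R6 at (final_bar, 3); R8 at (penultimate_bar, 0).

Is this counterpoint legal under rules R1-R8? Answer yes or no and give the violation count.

bar 0: v0=A3 v1=A4 v2=E5 (P5)
bar 1: v0=B3 v1=D4 v2=D5 (m3)
bar 2: v0=C4 v1=E4 v2=B4 (M7)
bar 3: v0=B3 v1=B4 v2=A4 (m7)
bar 4: v0=A3 v1=C4 v2=G4 (m7)
bar 5: v0=B3 v1=B4 v2=D5 (m3)
bar 6: v0=C4 v1=G4 v2=E5 (M3)
bar 7: v0=B3 v1=G4 v2=D5 (m3)
bar 8: v0=A3 v1=A4 v2=E5 (P5)
  R2 @ bar1.0: A4/E5 P5 -> D4/D5 P8 similar
  R4 @ bar2.0: C4/B4 M7 untreated
  R3 @ bar3.0: B4 above A4
  R4 @ bar3.0: B3/A4 m7 untreated
  R3 @ bar3.1: B4 above A4
  R3 @ bar3.2: B4 above A4
  R3 @ bar3.3: B4 above A4
  R2 @ bar4.0: B4/A4 M2 -> C4/G4 P5 similar
  R4 @ bar4.0: A3/G4 m7 untreated
  R7 @ bar4.0: B4->C4 leap 11st
  R2 @ bar5.0: A3/C4 m3 -> B3/B4 P8 similar
  R7 @ bar5.0: C4->B4 leap 11st
  R1 @ bar8.0: G4/D5 P5 -> A4/E5 P5 similar

No (13 violations)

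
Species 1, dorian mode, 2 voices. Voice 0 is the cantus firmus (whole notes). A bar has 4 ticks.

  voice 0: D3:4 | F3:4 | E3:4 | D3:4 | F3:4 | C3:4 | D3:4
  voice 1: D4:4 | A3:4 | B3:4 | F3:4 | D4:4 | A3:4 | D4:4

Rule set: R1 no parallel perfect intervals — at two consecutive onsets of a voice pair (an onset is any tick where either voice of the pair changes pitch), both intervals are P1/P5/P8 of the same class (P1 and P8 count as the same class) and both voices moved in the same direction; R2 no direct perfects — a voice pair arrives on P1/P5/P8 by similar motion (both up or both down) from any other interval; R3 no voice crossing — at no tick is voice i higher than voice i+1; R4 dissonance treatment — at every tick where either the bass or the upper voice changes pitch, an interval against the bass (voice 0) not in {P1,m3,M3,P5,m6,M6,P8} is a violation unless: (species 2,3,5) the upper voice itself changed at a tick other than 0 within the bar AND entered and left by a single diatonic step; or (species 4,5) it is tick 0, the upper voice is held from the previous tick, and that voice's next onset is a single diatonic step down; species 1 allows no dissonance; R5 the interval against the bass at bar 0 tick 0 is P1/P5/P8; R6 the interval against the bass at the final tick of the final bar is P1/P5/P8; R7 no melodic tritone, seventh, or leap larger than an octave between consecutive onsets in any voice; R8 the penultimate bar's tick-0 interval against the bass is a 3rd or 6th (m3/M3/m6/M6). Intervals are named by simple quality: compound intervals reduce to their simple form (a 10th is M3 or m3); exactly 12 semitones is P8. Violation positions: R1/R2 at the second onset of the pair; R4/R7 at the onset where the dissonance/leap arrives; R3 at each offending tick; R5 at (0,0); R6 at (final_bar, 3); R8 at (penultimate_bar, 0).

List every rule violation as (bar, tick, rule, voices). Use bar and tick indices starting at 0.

(3, 0, R7, (1,))
(6, 0, R2, (0, 1))

bar 0: v0=D3 v1=D4 downbeat P8
bar 1: v0=F3 v1=A3 downbeat M3
bar 2: v0=E3 v1=B3 downbeat P5
bar 3: v0=D3 v1=F3 downbeat m3
bar 4: v0=F3 v1=D4 downbeat M6
bar 5: v0=C3 v1=A3 downbeat M6
bar 6: v0=D3 v1=D4 downbeat P8
  -> R7 @ bar 3 tick 0 v(1,): B3->F3 leap 6st
  -> R2 @ bar 6 tick 0 v(0, 1): C3/A3 M6 -> D3/D4 P8 similar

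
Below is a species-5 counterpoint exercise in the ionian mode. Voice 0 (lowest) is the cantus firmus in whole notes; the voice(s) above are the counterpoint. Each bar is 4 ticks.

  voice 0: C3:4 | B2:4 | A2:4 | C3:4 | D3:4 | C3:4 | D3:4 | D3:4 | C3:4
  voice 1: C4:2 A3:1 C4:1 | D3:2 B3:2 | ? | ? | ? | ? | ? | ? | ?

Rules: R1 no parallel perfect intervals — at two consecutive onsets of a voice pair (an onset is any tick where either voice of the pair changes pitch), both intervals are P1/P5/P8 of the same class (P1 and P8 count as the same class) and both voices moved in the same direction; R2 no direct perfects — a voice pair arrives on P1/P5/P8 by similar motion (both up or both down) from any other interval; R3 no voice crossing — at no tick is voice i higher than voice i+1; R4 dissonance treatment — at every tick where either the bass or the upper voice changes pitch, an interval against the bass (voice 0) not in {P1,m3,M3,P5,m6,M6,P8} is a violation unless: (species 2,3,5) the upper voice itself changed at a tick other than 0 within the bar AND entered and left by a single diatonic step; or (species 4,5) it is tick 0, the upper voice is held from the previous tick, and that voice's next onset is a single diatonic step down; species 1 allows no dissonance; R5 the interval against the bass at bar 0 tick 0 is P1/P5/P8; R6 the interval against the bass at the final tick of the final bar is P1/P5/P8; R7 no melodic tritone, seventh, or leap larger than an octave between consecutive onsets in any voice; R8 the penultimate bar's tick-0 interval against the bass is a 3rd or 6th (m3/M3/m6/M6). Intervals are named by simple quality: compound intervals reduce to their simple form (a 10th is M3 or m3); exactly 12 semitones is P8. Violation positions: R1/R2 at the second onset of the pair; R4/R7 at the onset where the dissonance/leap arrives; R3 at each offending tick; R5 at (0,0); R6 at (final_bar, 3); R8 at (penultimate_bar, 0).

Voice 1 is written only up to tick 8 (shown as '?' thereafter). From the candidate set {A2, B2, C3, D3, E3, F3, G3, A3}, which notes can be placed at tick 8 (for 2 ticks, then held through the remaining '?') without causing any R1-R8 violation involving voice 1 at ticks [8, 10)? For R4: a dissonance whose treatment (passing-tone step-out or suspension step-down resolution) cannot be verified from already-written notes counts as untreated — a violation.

{}

A2: violates R1,R7
B2: violates R4
C3: violates R7
D3: violates R4
E3: violates R2
F3: violates R7
G3: violates R4
A3: violates R1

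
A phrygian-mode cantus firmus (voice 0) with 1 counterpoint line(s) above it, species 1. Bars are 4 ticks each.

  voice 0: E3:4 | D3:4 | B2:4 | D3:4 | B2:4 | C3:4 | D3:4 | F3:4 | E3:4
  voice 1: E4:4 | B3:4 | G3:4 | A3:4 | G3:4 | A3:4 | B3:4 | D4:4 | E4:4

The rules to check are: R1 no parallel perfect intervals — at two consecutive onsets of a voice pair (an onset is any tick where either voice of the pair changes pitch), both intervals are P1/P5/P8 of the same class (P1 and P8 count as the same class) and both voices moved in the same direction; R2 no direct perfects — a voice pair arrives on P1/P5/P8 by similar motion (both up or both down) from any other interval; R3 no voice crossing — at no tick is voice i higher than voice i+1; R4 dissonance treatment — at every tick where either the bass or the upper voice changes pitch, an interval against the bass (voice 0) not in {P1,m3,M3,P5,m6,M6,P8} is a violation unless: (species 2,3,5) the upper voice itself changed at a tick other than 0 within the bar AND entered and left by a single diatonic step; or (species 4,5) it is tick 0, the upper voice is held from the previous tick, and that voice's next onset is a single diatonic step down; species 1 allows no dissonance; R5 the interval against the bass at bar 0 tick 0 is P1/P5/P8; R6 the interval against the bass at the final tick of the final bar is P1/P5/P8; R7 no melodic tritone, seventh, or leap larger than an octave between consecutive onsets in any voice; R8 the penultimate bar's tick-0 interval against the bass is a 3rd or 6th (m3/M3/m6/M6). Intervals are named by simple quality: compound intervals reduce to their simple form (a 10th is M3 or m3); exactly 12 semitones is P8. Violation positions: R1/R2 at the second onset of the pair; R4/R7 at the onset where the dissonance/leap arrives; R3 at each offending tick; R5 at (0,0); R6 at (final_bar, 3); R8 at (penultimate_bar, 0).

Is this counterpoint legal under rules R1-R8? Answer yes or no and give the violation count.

No (1 violations)

bar 0: v0=E3 v1=E4 (P8)
bar 1: v0=D3 v1=B3 (M6)
bar 2: v0=B2 v1=G3 (m6)
bar 3: v0=D3 v1=A3 (P5)
bar 4: v0=B2 v1=G3 (m6)
bar 5: v0=C3 v1=A3 (M6)
bar 6: v0=D3 v1=B3 (M6)
bar 7: v0=F3 v1=D4 (M6)
bar 8: v0=E3 v1=E4 (P8)
  R2 @ bar3.0: B2/G3 m6 -> D3/A3 P5 similar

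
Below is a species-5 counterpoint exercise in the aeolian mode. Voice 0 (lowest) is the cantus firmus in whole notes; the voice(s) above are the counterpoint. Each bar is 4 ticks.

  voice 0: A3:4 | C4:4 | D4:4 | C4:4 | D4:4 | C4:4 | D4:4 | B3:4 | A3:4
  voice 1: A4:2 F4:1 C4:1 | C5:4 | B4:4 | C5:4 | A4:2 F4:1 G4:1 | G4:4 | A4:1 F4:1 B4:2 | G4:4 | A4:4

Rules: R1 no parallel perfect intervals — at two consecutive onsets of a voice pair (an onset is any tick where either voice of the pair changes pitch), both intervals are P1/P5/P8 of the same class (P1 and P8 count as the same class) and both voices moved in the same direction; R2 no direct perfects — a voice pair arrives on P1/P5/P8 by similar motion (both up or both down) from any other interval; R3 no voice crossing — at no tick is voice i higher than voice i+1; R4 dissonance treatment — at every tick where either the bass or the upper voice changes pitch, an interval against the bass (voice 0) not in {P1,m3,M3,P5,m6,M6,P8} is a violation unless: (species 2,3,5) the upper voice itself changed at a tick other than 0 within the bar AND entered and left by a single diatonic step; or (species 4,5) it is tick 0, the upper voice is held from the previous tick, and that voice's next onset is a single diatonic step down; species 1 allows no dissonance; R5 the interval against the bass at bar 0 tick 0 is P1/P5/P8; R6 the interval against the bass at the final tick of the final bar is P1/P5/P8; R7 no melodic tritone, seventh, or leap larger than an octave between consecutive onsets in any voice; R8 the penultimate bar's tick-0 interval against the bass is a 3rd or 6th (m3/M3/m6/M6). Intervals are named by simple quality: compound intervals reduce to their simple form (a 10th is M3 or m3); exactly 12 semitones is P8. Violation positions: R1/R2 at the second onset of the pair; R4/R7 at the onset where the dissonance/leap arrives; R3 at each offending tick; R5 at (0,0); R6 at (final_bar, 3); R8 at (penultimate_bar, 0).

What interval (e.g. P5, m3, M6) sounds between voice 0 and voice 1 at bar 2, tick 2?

voice 0=D4 voice 1=B4 -> M6

M6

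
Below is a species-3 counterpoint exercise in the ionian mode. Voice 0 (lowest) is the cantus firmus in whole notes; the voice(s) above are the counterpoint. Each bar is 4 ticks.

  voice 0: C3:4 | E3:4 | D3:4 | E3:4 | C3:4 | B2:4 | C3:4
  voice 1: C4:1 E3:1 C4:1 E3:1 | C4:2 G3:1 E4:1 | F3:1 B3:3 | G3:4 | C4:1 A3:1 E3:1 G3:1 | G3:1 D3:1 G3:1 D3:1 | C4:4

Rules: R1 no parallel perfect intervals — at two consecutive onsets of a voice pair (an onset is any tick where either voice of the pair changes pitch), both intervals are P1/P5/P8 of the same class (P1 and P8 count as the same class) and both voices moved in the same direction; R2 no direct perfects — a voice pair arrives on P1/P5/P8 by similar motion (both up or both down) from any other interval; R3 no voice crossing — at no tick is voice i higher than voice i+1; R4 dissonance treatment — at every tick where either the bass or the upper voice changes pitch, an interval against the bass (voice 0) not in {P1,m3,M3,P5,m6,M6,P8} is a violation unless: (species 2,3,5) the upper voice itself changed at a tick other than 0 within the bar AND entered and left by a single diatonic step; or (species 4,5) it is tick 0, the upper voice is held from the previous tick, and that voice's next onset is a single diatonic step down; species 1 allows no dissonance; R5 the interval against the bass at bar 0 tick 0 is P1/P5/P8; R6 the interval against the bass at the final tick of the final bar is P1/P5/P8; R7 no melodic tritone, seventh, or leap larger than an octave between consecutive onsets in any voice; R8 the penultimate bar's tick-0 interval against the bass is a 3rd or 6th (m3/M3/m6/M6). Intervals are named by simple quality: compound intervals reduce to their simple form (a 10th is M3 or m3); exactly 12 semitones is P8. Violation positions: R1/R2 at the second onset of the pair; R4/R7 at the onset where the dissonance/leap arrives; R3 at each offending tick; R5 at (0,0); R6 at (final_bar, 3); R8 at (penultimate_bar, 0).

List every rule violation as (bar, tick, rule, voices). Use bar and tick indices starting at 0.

(2, 0, R7, (1,))
(2, 1, R7, (1,))
(6, 0, R2, (0, 1))
(6, 0, R7, (1,))

bar 0: v0=C3 v1=C4 downbeat P8
bar 1: v0=E3 v1=C4 downbeat m6
bar 2: v0=D3 v1=F3 downbeat m3
bar 3: v0=E3 v1=G3 downbeat m3
bar 4: v0=C3 v1=C4 downbeat P8
bar 5: v0=B2 v1=G3 downbeat m6
bar 6: v0=C3 v1=C4 downbeat P8
  -> R7 @ bar 2 tick 0 v(1,): E4->F3 leap 11st
  -> R7 @ bar 2 tick 1 v(1,): F3->B3 leap 6st
  -> R2 @ bar 6 tick 0 v(0, 1): B2/D3 m3 -> C3/C4 P8 similar
  -> R7 @ bar 6 tick 0 v(1,): D3->C4 leap 10st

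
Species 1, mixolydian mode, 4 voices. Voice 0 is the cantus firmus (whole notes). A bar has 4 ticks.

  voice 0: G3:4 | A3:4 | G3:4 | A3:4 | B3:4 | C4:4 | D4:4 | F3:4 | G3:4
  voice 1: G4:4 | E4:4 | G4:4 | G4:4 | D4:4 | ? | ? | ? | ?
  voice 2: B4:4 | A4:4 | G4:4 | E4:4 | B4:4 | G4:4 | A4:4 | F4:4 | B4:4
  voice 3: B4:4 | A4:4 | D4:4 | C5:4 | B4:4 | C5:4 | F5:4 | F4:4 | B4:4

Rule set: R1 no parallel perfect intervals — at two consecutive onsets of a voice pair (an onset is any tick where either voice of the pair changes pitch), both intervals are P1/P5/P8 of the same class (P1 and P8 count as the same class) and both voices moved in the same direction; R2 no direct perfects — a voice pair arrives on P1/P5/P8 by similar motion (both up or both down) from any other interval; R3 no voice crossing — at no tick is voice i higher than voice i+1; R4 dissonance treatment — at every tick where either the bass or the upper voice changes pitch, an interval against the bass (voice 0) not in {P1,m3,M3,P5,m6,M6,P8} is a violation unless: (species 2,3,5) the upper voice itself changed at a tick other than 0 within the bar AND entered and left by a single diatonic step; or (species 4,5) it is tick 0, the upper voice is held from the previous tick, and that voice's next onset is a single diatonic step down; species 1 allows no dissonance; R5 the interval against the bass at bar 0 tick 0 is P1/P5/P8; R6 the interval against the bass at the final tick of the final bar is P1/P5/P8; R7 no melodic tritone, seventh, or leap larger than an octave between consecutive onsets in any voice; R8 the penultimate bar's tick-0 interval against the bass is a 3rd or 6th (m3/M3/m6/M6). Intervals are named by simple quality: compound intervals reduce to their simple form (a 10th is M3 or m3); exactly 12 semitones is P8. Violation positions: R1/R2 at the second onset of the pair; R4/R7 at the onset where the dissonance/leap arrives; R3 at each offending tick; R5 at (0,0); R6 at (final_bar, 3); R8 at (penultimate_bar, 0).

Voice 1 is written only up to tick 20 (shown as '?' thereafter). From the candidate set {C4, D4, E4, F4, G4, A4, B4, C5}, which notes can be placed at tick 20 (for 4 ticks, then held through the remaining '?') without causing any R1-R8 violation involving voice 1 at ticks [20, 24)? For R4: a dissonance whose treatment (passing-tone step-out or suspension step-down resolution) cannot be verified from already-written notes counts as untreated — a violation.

{E4}

C4: violates R2
D4: violates R4
E4: legal
F4: violates R2,R4
G4: violates R2
A4: violates R3
B4: violates R3,R4
C5: violates R2,R3,R7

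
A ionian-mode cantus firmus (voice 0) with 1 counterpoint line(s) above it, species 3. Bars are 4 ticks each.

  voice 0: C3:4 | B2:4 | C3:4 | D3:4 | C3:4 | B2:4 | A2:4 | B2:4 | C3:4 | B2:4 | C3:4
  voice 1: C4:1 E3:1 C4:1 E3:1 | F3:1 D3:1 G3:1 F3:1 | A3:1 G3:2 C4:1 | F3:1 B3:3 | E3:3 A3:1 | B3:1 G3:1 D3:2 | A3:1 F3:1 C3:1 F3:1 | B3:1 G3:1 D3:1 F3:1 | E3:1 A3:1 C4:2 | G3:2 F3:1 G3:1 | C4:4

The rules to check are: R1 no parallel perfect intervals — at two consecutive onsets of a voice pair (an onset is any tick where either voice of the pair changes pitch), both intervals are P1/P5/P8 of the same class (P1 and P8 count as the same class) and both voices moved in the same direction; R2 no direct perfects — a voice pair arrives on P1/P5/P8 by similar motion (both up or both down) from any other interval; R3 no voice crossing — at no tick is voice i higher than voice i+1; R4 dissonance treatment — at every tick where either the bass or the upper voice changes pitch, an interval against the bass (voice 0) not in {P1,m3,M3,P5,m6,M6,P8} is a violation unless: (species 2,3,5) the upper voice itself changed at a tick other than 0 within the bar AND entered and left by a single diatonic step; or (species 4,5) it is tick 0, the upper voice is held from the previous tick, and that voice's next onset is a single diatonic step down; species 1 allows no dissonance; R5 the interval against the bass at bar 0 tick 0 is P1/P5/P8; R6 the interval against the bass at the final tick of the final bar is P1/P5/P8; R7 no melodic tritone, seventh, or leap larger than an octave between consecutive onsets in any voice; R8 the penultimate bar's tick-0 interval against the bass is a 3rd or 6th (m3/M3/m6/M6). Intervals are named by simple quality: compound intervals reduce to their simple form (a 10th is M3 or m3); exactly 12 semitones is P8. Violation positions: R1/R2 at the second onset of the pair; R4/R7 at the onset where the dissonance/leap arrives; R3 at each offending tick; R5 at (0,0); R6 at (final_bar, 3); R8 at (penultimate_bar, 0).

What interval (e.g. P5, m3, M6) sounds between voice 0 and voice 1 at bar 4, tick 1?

M3

voice 0=C3 voice 1=E3 -> M3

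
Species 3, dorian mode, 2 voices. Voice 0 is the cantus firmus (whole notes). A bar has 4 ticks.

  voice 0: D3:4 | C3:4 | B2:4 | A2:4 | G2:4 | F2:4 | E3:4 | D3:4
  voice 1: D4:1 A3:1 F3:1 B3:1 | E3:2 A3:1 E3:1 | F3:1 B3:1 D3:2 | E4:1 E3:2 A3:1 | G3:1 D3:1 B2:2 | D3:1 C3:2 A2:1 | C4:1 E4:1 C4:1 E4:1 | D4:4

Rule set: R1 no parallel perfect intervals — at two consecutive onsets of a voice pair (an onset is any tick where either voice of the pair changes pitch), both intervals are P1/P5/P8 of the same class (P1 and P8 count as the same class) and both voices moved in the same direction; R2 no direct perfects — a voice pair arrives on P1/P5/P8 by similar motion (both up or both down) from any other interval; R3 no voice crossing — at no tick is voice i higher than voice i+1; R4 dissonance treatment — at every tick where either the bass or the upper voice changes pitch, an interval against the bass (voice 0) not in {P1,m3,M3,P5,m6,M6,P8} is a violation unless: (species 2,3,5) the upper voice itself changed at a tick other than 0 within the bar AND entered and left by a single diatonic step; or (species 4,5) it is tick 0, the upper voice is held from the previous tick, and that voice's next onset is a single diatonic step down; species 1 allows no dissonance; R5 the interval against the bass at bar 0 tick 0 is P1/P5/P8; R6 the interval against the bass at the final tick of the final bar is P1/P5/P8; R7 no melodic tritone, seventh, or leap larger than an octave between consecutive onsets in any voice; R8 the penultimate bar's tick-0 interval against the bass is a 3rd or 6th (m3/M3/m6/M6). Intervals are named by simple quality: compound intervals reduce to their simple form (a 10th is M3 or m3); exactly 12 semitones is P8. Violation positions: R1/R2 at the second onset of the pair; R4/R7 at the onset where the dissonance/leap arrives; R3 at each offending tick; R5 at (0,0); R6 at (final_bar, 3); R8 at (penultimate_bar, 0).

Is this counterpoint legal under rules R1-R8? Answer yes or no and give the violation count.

No (8 violations)

bar 0: v0=D3 v1=D4 (P8)
bar 1: v0=C3 v1=E3 (M3)
bar 2: v0=B2 v1=F3 (TT)
bar 3: v0=A2 v1=E4 (P5)
bar 4: v0=G2 v1=G3 (P8)
bar 5: v0=F2 v1=D3 (M6)
bar 6: v0=E3 v1=C4 (m6)
bar 7: v0=D3 v1=D4 (P8)
  R7 @ bar0.3: F3->B3 leap 6st
  R4 @ bar2.0: B2/F3 TT untreated
  R7 @ bar2.1: F3->B3 leap 6st
  R7 @ bar3.0: D3->E4 leap 14st
  R1 @ bar4.0: A2/A3 P8 -> G2/G3 P8 similar
  R7 @ bar6.0: F2->E3 leap 11st
  R7 @ bar6.0: A2->C4 leap 15st
  R1 @ bar7.0: E3/E4 P8 -> D3/D4 P8 similar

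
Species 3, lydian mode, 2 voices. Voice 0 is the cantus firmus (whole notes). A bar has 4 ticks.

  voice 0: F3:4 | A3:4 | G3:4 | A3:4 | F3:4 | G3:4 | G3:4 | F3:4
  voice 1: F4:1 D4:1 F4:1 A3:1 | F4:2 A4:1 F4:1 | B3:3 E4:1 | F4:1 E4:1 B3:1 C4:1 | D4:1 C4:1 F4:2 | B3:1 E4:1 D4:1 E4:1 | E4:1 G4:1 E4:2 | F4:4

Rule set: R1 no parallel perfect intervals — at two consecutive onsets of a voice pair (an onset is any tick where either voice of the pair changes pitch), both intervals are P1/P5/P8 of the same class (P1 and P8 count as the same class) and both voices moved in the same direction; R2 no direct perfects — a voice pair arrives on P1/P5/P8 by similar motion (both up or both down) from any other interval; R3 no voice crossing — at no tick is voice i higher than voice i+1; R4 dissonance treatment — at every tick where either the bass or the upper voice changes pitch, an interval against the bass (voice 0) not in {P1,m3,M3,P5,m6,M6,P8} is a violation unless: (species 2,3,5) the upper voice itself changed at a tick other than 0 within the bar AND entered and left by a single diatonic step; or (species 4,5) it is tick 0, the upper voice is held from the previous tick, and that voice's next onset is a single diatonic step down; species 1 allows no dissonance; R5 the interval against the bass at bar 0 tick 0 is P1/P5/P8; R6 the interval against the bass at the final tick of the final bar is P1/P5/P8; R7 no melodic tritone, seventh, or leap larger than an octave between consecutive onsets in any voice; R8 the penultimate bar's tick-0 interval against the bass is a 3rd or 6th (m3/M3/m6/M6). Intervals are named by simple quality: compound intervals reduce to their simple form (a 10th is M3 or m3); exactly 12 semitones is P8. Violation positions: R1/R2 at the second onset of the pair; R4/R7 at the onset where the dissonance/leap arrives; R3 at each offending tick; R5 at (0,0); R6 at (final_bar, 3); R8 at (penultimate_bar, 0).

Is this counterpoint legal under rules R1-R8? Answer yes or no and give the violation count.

bar 0: v0=F3 v1=F4 (P8)
bar 1: v0=A3 v1=F4 (m6)
bar 2: v0=G3 v1=B3 (M3)
bar 3: v0=A3 v1=F4 (m6)
bar 4: v0=F3 v1=D4 (M6)
bar 5: v0=G3 v1=B3 (M3)
bar 6: v0=G3 v1=E4 (M6)
bar 7: v0=F3 v1=F4 (P8)
  R7 @ bar2.0: F4->B3 leap 6st
  R4 @ bar3.2: A3/B3 M2 untreated
  R7 @ bar5.0: F4->B3 leap 6st

No (3 violations)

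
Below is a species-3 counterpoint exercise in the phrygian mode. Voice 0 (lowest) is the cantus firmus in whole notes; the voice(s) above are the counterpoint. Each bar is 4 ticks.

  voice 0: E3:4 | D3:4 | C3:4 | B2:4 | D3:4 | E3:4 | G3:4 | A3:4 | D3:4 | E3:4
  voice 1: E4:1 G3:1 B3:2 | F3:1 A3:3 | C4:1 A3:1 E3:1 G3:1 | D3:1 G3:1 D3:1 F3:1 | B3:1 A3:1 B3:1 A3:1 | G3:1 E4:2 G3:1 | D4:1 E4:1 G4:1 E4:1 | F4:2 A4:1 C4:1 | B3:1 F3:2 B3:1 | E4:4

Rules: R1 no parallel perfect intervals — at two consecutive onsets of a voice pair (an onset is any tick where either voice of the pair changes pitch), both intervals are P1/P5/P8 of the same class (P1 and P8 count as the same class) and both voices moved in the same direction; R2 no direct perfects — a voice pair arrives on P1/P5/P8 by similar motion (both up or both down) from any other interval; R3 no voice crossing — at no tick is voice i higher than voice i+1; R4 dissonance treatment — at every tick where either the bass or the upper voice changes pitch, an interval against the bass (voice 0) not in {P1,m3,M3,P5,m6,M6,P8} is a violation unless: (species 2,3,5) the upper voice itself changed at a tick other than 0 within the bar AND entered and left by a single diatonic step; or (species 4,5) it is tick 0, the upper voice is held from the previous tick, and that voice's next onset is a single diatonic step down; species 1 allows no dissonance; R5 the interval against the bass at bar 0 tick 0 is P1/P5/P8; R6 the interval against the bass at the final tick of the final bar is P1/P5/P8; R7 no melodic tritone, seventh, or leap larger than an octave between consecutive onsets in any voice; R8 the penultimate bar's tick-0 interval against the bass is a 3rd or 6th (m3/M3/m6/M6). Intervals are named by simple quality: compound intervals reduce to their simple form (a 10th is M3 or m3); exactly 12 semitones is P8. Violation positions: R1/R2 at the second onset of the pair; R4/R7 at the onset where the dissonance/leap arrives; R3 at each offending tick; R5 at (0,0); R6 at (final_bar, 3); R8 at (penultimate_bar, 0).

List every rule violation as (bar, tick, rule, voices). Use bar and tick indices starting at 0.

(1, 0, R7, (1,))
(3, 3, R4, (0, 1))
(4, 0, R7, (1,))
(6, 0, R2, (0, 1))
(8, 1, R7, (1,))
(8, 3, R7, (1,))
(9, 0, R2, (0, 1))

bar 0: v0=E3 v1=E4 downbeat P8
bar 1: v0=D3 v1=F3 downbeat m3
bar 2: v0=C3 v1=C4 downbeat P8
bar 3: v0=B2 v1=D3 downbeat m3
bar 4: v0=D3 v1=B3 downbeat M6
bar 5: v0=E3 v1=G3 downbeat m3
bar 6: v0=G3 v1=D4 downbeat P5
bar 7: v0=A3 v1=F4 downbeat m6
bar 8: v0=D3 v1=B3 downbeat M6
bar 9: v0=E3 v1=E4 downbeat P8
  -> R7 @ bar 1 tick 0 v(1,): B3->F3 leap 6st
  -> R4 @ bar 3 tick 3 v(0, 1): B2/F3 TT untreated
  -> R7 @ bar 4 tick 0 v(1,): F3->B3 leap 6st
  -> R2 @ bar 6 tick 0 v(0, 1): E3/G3 m3 -> G3/D4 P5 similar
  -> R7 @ bar 8 tick 1 v(1,): B3->F3 leap 6st
  -> R7 @ bar 8 tick 3 v(1,): F3->B3 leap 6st
  -> R2 @ bar 9 tick 0 v(0, 1): D3/B3 M6 -> E3/E4 P8 similar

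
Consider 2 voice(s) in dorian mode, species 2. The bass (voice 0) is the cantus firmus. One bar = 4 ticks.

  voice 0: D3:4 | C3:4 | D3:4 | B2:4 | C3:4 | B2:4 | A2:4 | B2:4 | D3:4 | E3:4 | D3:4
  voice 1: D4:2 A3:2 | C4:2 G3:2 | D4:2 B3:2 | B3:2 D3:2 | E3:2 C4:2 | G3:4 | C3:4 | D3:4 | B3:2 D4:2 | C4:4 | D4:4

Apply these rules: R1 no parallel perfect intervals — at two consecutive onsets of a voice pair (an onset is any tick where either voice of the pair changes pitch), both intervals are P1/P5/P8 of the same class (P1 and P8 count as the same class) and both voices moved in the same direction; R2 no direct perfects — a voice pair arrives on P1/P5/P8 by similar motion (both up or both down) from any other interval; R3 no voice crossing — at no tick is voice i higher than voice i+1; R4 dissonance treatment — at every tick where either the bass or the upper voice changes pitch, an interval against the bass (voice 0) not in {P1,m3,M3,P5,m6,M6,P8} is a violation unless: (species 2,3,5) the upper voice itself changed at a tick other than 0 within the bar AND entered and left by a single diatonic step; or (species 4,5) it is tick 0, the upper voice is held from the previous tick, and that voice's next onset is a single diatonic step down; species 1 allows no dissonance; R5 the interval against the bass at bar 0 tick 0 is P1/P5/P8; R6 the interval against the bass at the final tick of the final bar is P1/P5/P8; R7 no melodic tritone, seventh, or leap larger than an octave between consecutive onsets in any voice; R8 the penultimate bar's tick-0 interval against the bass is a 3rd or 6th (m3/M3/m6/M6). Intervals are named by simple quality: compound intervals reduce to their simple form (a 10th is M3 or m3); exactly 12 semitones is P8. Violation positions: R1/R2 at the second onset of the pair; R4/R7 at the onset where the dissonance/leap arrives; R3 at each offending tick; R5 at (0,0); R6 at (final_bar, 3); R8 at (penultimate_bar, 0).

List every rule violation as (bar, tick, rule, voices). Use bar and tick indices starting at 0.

(2, 0, R2, (0, 1))

bar 0: v0=D3 v1=D4 downbeat P8
bar 1: v0=C3 v1=C4 downbeat P8
bar 2: v0=D3 v1=D4 downbeat P8
bar 3: v0=B2 v1=B3 downbeat P8
bar 4: v0=C3 v1=E3 downbeat M3
bar 5: v0=B2 v1=G3 downbeat m6
bar 6: v0=A2 v1=C3 downbeat m3
bar 7: v0=B2 v1=D3 downbeat m3
bar 8: v0=D3 v1=B3 downbeat M6
bar 9: v0=E3 v1=C4 downbeat m6
bar 10: v0=D3 v1=D4 downbeat P8
  -> R2 @ bar 2 tick 0 v(0, 1): C3/G3 P5 -> D3/D4 P8 similar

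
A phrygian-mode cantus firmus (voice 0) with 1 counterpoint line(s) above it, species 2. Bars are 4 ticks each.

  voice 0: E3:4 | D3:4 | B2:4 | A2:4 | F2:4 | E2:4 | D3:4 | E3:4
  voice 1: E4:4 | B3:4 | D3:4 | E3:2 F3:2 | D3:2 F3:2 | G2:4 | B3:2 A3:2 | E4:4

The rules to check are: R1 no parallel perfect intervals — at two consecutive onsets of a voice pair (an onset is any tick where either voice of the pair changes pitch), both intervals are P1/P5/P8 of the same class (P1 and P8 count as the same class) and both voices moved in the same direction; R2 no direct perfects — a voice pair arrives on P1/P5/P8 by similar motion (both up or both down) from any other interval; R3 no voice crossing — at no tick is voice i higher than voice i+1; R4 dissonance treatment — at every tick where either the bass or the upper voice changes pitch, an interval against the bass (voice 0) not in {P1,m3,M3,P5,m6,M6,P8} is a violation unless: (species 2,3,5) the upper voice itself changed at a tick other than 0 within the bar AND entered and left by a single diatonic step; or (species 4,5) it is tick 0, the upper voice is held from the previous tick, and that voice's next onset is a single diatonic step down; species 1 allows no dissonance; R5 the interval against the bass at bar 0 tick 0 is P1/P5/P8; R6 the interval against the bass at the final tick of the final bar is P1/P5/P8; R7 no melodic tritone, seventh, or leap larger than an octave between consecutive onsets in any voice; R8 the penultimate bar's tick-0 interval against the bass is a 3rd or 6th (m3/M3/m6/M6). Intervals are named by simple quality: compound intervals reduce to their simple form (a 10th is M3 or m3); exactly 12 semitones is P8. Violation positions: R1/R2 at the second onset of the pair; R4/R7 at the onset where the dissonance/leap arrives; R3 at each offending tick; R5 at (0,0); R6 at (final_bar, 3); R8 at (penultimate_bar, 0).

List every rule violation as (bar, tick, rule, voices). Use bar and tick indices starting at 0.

bar 0: v0=E3 v1=E4 downbeat P8
bar 1: v0=D3 v1=B3 downbeat M6
bar 2: v0=B2 v1=D3 downbeat m3
bar 3: v0=A2 v1=E3 downbeat P5
bar 4: v0=F2 v1=D3 downbeat M6
bar 5: v0=E2 v1=G2 downbeat m3
bar 6: v0=D3 v1=B3 downbeat M6
bar 7: v0=E3 v1=E4 downbeat P8
  -> R7 @ bar 5 tick 0 v(1,): F3->G2 leap 10st
  -> R7 @ bar 6 tick 0 v(0,): E2->D3 leap 10st
  -> R7 @ bar 6 tick 0 v(1,): G2->B3 leap 16st
  -> R2 @ bar 7 tick 0 v(0, 1): D3/A3 P5 -> E3/E4 P8 similar

(5, 0, R7, (1,))
(6, 0, R7, (0,))
(6, 0, R7, (1,))
(7, 0, R2, (0, 1))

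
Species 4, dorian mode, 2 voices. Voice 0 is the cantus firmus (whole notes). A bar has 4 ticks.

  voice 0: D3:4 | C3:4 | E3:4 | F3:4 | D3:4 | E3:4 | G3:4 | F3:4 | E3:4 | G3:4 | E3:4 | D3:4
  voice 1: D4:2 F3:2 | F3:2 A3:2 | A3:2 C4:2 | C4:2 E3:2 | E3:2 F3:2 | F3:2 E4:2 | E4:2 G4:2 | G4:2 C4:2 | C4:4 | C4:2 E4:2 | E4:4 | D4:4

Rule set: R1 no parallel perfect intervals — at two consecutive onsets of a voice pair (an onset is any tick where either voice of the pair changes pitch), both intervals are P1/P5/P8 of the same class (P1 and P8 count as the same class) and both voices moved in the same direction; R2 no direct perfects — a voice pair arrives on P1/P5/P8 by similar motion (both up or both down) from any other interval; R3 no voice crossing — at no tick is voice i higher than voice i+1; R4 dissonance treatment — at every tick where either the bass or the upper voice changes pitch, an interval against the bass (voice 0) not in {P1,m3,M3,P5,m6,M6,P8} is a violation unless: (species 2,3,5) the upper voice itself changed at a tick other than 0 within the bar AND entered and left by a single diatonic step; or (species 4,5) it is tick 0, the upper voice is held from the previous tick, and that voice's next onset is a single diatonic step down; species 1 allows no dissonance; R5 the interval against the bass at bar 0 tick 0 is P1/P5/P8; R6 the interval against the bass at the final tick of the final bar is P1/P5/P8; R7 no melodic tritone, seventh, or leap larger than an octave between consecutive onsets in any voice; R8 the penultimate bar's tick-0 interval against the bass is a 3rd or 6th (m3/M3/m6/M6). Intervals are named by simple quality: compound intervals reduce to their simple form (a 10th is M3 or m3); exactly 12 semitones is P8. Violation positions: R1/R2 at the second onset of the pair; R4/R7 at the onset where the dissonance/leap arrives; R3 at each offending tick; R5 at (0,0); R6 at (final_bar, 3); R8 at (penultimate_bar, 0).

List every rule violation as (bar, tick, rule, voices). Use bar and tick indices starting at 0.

bar 0: v0=D3 v1=D4 downbeat P8
bar 1: v0=C3 v1=F3 downbeat P4
bar 2: v0=E3 v1=A3 downbeat P4
bar 3: v0=F3 v1=C4 downbeat P5
bar 4: v0=D3 v1=E3 downbeat M2
bar 5: v0=E3 v1=F3 downbeat m2
bar 6: v0=G3 v1=E4 downbeat M6
bar 7: v0=F3 v1=G4 downbeat M2
bar 8: v0=E3 v1=C4 downbeat m6
bar 9: v0=G3 v1=C4 downbeat P4
bar 10: v0=E3 v1=E4 downbeat P8
bar 11: v0=D3 v1=D4 downbeat P8
  -> R4 @ bar 1 tick 0 v(0, 1): C3/F3 P4 untreated
  -> R4 @ bar 2 tick 0 v(0, 1): E3/A3 P4 untreated
  -> R3 @ bar 3 tick 2 v(0, 1): F3 above E3
  -> R4 @ bar 3 tick 2 v(0, 1): F3/E3 m2 untreated
  -> R3 @ bar 3 tick 3 v(0, 1): F3 above E3
  -> R4 @ bar 4 tick 0 v(0, 1): D3/E3 M2 untreated
  -> R4 @ bar 5 tick 0 v(0, 1): E3/F3 m2 untreated
  -> R7 @ bar 5 tick 2 v(1,): F3->E4 leap 11st
  -> R4 @ bar 7 tick 0 v(0, 1): F3/G4 M2 untreated
  -> R4 @ bar 9 tick 0 v(0, 1): G3/C4 P4 untreated
  -> R8 @ bar 10 tick 0 v(0, 1): penult P8 not 3rd/6th
  -> R1 @ bar 11 tick 0 v(0, 1): E3/E4 P8 -> D3/D4 P8 similar

(1, 0, R4, (0, 1))
(2, 0, R4, (0, 1))
(3, 2, R3, (0, 1))
(3, 2, R4, (0, 1))
(3, 3, R3, (0, 1))
(4, 0, R4, (0, 1))
(5, 0, R4, (0, 1))
(5, 2, R7, (1,))
(7, 0, R4, (0, 1))
(9, 0, R4, (0, 1))
(10, 0, R8, (0, 1))
(11, 0, R1, (0, 1))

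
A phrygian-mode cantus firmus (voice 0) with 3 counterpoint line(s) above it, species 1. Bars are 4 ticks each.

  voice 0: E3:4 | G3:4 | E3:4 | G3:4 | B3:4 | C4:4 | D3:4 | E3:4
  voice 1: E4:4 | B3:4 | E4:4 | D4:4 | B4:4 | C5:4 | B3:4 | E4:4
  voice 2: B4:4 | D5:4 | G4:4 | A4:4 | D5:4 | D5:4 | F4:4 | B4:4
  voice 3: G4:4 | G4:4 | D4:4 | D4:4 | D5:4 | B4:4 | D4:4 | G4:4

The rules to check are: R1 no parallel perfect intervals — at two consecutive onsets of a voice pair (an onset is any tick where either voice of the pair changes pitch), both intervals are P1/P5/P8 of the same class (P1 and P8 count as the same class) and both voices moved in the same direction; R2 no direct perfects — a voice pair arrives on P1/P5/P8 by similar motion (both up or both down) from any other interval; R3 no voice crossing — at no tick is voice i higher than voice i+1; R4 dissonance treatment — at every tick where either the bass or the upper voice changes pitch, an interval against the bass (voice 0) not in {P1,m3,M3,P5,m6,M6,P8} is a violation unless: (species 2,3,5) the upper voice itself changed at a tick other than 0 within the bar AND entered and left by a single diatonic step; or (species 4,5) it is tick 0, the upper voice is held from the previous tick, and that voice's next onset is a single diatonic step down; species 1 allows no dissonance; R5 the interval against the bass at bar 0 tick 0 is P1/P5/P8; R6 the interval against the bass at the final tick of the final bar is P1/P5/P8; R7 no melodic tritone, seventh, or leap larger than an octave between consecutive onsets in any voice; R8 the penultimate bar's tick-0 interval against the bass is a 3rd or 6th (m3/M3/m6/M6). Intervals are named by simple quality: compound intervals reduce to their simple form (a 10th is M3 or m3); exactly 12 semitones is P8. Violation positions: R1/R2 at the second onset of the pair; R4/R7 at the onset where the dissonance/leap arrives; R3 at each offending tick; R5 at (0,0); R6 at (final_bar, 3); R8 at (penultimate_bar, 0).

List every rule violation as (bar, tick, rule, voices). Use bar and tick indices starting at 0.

bar 0: v0=E3 v1=E4 v2=B4 v3=G4 downbeat m3
bar 1: v0=G3 v1=B3 v2=D5 v3=G4 downbeat P8
bar 2: v0=E3 v1=E4 v2=G4 v3=D4 downbeat m7
bar 3: v0=G3 v1=D4 v2=A4 v3=D4 downbeat P5
bar 4: v0=B3 v1=B4 v2=D5 v3=D5 downbeat m3
bar 5: v0=C4 v1=C5 v2=D5 v3=B4 downbeat M7
bar 6: v0=D3 v1=B3 v2=F4 v3=D4 downbeat P8
bar 7: v0=E3 v1=E4 v2=B4 v3=G4 downbeat m3
  -> R3 @ bar 0 tick 0 v(2, 3): B4 above G4
  -> R5 @ bar 0 tick 0 v(0, 3): opens on m3
  -> R3 @ bar 0 tick 1 v(2, 3): B4 above G4
  -> R3 @ bar 0 tick 2 v(2, 3): B4 above G4
  -> R3 @ bar 0 tick 3 v(2, 3): B4 above G4
  -> R1 @ bar 1 tick 0 v(0, 2): E3/B4 P5 -> G3/D5 P5 similar
  -> R3 @ bar 1 tick 0 v(2, 3): D5 above G4
  -> R3 @ bar 1 tick 1 v(2, 3): D5 above G4
  -> R3 @ bar 1 tick 2 v(2, 3): D5 above G4
  -> R3 @ bar 1 tick 3 v(2, 3): D5 above G4
  -> R3 @ bar 2 tick 0 v(2, 3): G4 above D4
  -> R4 @ bar 2 tick 0 v(0, 3): E3/D4 m7 untreated
  -> R3 @ bar 2 tick 1 v(2, 3): G4 above D4
  -> R3 @ bar 2 tick 2 v(2, 3): G4 above D4
  -> R3 @ bar 2 tick 3 v(2, 3): G4 above D4
  -> R3 @ bar 3 tick 0 v(2, 3): A4 above D4
  -> R4 @ bar 3 tick 0 v(0, 2): G3/A4 M2 untreated
  -> R3 @ bar 3 tick 1 v(2, 3): A4 above D4
  -> R3 @ bar 3 tick 2 v(2, 3): A4 above D4
  -> R3 @ bar 3 tick 3 v(2, 3): A4 above D4
  -> R2 @ bar 4 tick 0 v(0, 1): G3/D4 P5 -> B3/B4 P8 similar
  -> R2 @ bar 4 tick 0 v(2, 3): A4/D4 P5 -> D5/D5 P1 similar
  -> R1 @ bar 5 tick 0 v(0, 1): B3/B4 P8 -> C4/C5 P8 similar
  -> R3 @ bar 5 tick 0 v(2, 3): D5 above B4
  -> R4 @ bar 5 tick 0 v(0, 2): C4/D5 M2 untreated
  -> R4 @ bar 5 tick 0 v(0, 3): C4/B4 M7 untreated
  -> R3 @ bar 5 tick 1 v(2, 3): D5 above B4
  -> R3 @ bar 5 tick 2 v(2, 3): D5 above B4
  -> R3 @ bar 5 tick 3 v(2, 3): D5 above B4
  -> R2 @ bar 6 tick 0 v(0, 3): C4/B4 M7 -> D3/D4 P8 similar
  -> R3 @ bar 6 tick 0 v(2, 3): F4 above D4
  -> R7 @ bar 6 tick 0 v(0,): C4->D3 leap 10st
  -> R7 @ bar 6 tick 0 v(1,): C5->B3 leap 13st
  -> R8 @ bar 6 tick 0 v(0, 3): penult P8 not 3rd/6th
  -> R3 @ bar 6 tick 1 v(2, 3): F4 above D4
  -> R3 @ bar 6 tick 2 v(2, 3): F4 above D4
  -> R3 @ bar 6 tick 3 v(2, 3): F4 above D4
  -> R2 @ bar 7 tick 0 v(0, 1): D3/B3 M6 -> E3/E4 P8 similar
  -> R2 @ bar 7 tick 0 v(0, 2): D3/F4 m3 -> E3/B4 P5 similar
  -> R2 @ bar 7 tick 0 v(1, 2): B3/F4 TT -> E4/B4 P5 similar
  -> R3 @ bar 7 tick 0 v(2, 3): B4 above G4
  -> R7 @ bar 7 tick 0 v(2,): F4->B4 leap 6st
  -> R3 @ bar 7 tick 1 v(2, 3): B4 above G4
  -> R3 @ bar 7 tick 2 v(2, 3): B4 above G4
  -> R3 @ bar 7 tick 3 v(2, 3): B4 above G4
  -> R6 @ bar 7 tick 3 v(0, 3): closes on m3

(0, 0, R3, (2, 3))
(0, 0, R5, (0, 3))
(0, 1, R3, (2, 3))
(0, 2, R3, (2, 3))
(0, 3, R3, (2, 3))
(1, 0, R1, (0, 2))
(1, 0, R3, (2, 3))
(1, 1, R3, (2, 3))
(1, 2, R3, (2, 3))
(1, 3, R3, (2, 3))
(2, 0, R3, (2, 3))
(2, 0, R4, (0, 3))
(2, 1, R3, (2, 3))
(2, 2, R3, (2, 3))
(2, 3, R3, (2, 3))
(3, 0, R3, (2, 3))
(3, 0, R4, (0, 2))
(3, 1, R3, (2, 3))
(3, 2, R3, (2, 3))
(3, 3, R3, (2, 3))
(4, 0, R2, (0, 1))
(4, 0, R2, (2, 3))
(5, 0, R1, (0, 1))
(5, 0, R3, (2, 3))
(5, 0, R4, (0, 2))
(5, 0, R4, (0, 3))
(5, 1, R3, (2, 3))
(5, 2, R3, (2, 3))
(5, 3, R3, (2, 3))
(6, 0, R2, (0, 3))
(6, 0, R3, (2, 3))
(6, 0, R7, (0,))
(6, 0, R7, (1,))
(6, 0, R8, (0, 3))
(6, 1, R3, (2, 3))
(6, 2, R3, (2, 3))
(6, 3, R3, (2, 3))
(7, 0, R2, (0, 1))
(7, 0, R2, (0, 2))
(7, 0, R2, (1, 2))
(7, 0, R3, (2, 3))
(7, 0, R7, (2,))
(7, 1, R3, (2, 3))
(7, 2, R3, (2, 3))
(7, 3, R3, (2, 3))
(7, 3, R6, (0, 3))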